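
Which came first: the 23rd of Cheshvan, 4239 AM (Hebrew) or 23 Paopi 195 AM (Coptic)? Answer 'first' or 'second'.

second

First date → JDN 1895956; second date → JDN 1895940.
JDN 1895940 < JDN 1895956, so the second date is earlier.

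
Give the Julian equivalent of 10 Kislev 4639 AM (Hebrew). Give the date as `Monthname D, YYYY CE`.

The source date corresponds to 13 November 878 in the proleptic Gregorian calendar (JDN 2042060).
That day falls on 9 November 878 CE in the Julian calendar.

November 9, 878 CE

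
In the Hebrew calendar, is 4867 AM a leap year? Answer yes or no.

yes

Hebrew year 4867 is year 3 of its 19-year Metonic cycle; leap years are at positions 3, 6, 8, 11, 14, 17, 19, so it is a leap year (13 months).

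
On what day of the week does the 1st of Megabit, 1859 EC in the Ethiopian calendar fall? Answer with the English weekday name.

Equivalently 9 March 1867 Gregorian, JDN 2403035.
2403035 ≡ 5 (mod 7); counting from Monday = 0 gives Saturday.

Saturday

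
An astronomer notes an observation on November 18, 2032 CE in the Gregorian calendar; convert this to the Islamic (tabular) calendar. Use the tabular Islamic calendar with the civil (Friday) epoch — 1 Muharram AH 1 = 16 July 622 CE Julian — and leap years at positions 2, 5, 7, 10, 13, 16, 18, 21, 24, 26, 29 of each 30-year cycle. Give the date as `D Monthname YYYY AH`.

Both dates share Julian Day Number 2463555; in the tabular Islamic calendar that is 14 Sha'ban 1454 AH.

14 Sha'ban 1454 AH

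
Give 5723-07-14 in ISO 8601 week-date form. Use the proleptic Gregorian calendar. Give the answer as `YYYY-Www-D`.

The weekday is Wednesday (ISO weekday 3).
That Wednesday belongs to ISO week 28 of ISO year 5723.

5723-W28-3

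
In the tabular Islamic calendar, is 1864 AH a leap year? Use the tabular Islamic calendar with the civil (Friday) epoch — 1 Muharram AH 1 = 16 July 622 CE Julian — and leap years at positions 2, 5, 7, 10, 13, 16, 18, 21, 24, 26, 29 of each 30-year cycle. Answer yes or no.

Year 1864 AH is year 4 of its 30-year cycle; leap positions are 2, 5, 7, 10, 13, 16, 18, 21, 24, 26, 29, so it is a common year (354 days).

no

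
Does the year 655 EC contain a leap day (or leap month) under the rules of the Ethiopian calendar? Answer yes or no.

655 mod 4 = 3; in the Ethiopian calendar a year is leap when year mod 4 = 3, so it is a leap year.

yes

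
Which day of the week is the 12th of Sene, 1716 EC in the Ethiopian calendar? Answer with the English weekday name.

Saturday

This is JDN 2350906 (17 June 1724 Gregorian).
JDN 2350906 mod 7 = 5, and JDN 0 was a Monday, so this is a Saturday.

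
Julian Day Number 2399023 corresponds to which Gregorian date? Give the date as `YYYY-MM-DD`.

1856-03-14

JDN 2451545 is 1 Jan 2000; 2399023 is −52522 days from there.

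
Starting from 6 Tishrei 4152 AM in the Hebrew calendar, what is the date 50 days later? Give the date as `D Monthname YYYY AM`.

26 Cheshvan 4152 AM

Counting 50 days forward from JDN 1864133 reaches JDN 1864183, which is 26 Cheshvan 4152 AM.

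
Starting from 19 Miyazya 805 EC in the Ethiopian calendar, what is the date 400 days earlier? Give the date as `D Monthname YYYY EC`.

14 Megabit 804 EC

Counting 400 days back from JDN 2018110 reaches JDN 2017710, which is 14 Megabit 804 EC.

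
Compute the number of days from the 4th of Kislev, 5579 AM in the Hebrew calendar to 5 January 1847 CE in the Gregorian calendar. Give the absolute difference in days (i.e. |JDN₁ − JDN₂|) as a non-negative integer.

10261

First date → JDN 2385406; second date → JDN 2395667.
The interval is |2385406 − 2395667| = 10261 days.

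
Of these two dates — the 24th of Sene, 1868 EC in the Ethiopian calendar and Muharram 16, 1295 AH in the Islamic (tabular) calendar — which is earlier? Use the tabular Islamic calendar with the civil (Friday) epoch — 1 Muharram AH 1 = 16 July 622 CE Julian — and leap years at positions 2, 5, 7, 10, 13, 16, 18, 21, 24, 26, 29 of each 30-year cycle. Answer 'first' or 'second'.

first

First date → JDN 2406436; second date → JDN 2407005.
JDN 2406436 < JDN 2407005, so the first date is earlier.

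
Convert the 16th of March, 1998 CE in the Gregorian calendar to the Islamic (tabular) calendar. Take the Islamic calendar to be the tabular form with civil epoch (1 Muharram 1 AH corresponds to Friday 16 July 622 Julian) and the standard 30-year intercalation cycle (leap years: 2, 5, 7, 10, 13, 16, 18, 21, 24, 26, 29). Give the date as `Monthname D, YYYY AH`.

Julian Day Number of the source date = 2450889.
Converting JDN 2450889 to the tabular Islamic calendar gives 17 Dhu al-Qa'dah 1418 AH.

Dhu al-Qa'dah 17, 1418 AH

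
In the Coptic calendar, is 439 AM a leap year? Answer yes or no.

yes

439 mod 4 = 3; in the Coptic calendar a year is leap when year mod 4 = 3, so it is a leap year.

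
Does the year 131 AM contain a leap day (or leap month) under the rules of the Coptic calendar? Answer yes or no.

131 mod 4 = 3; in the Coptic calendar a year is leap when year mod 4 = 3, so it is a leap year.

yes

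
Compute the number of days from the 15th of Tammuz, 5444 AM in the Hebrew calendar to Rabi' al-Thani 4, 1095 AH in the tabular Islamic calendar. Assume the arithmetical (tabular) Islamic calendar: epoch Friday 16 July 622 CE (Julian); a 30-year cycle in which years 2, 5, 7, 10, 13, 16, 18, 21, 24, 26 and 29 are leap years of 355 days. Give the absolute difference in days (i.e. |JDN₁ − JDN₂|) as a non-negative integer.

First date → JDN 2336307; second date → JDN 2336209.
The interval is |2336307 − 2336209| = 98 days.

98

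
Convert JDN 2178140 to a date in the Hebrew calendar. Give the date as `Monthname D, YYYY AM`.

Sivan 13, 5011 AM

JDN 2178140 is 11 June 1251 in the proleptic Gregorian calendar.
In the Hebrew calendar that day is Sivan 13, 5011 AM.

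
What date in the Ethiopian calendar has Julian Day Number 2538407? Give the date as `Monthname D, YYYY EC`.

JDN 2538407 is 27 October 2237 in the Gregorian calendar.
In the Ethiopian calendar that day is Tikimt 15, 2230 EC.

Tikimt 15, 2230 EC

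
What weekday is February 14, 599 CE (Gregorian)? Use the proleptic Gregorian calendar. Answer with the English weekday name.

1939885 ≡ 3 (mod 7); counting from Monday = 0 gives Thursday.

Thursday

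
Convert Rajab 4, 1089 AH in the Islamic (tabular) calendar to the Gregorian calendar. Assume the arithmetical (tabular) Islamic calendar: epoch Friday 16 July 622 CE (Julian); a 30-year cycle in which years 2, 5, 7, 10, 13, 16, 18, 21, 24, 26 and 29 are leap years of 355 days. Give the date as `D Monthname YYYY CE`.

22 August 1678 CE

Julian Day Number of the source date = 2334171.
Converting JDN 2334171 to the Gregorian calendar gives 22 August 1678 CE.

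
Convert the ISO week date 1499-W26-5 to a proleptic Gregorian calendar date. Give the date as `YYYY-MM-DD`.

1499-06-30

ISO week 1 of 1499 is the week containing the first Thursday of 1499.
Week 26, day 5 (Friday) lands on 1499-06-30.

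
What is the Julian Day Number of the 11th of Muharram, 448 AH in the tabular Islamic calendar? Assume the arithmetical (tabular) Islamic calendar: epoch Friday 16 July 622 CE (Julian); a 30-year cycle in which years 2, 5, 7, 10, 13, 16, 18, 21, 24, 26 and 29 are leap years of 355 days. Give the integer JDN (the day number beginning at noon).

2106852

Equivalently 6 April 1056 (proleptic Gregorian).
JDN 2400001 is 17 November 1858 CE (Gregorian), MJD 0; the target day is −293149 days from there, so JDN = 2106852.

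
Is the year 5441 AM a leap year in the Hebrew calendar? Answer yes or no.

Hebrew year 5441 is year 7 of its 19-year Metonic cycle; leap years are at positions 3, 6, 8, 11, 14, 17, 19, so it is a common year (12 months).

no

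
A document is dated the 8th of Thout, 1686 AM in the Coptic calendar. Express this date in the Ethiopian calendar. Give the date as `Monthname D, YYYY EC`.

Meskerem 8, 1962 EC

Both dates share Julian Day Number 2440483; in the Ethiopian calendar that is 8 Meskerem 1962 EC.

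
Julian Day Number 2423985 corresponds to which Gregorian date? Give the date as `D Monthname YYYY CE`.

Counting from JDN 2299161 = 15 Oct 1582 gives an offset of 124824 days.

18 July 1924 CE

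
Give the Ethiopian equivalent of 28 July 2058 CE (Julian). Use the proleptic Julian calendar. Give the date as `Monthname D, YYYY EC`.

Julian Day Number of the source date = 2472951.
Converting JDN 2472951 to the Ethiopian calendar gives 4 Nehase 2050 EC.

Nehase 4, 2050 EC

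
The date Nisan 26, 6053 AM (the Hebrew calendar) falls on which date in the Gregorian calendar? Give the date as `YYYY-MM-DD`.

Julian Day Number of the source date = 2558684.
Converting JDN 2558684 to the Gregorian calendar gives 3 May 2293 CE.

2293-05-03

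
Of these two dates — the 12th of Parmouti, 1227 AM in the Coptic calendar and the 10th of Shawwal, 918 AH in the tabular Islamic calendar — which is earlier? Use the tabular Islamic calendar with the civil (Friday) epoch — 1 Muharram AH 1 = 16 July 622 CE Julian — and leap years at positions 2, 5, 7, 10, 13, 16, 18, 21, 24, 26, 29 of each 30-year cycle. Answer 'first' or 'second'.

First date → JDN 2273047; second date → JDN 2273669.
JDN 2273047 < JDN 2273669, so the first date is earlier.

first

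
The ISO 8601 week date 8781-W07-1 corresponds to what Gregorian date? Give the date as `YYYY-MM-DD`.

8781-02-09

ISO week 1 of 8781 is the week containing the first Thursday of 8781.
Week 7, day 1 (Monday) lands on 8781-02-09.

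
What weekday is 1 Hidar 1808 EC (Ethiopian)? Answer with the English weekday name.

Equivalently 10 November 1815 Gregorian, JDN 2384288.
Since JDN mod 7 = 4 (0 = Monday), the day is Friday.

Friday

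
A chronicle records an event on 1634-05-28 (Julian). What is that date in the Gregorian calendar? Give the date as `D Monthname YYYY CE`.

7 June 1634 CE

The Julian–Gregorian offset here is 10 days (Julian trailing).
28 May 1634 Julian + 10 days → 7 June 1634 Gregorian.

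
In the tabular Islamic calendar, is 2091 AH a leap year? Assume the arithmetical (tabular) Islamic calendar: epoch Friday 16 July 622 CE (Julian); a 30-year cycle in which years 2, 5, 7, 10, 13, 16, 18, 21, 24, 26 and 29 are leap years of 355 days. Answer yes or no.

yes

Year 2091 AH is year 21 of its 30-year cycle; leap positions are 2, 5, 7, 10, 13, 16, 18, 21, 24, 26, 29, so it is a leap year (355 days).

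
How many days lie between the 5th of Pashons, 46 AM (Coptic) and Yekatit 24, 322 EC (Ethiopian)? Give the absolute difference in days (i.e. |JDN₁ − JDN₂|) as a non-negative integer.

JDN of the first date = 1841710.
JDN of the second date = 1841639.
|1841639 − 1841710| = 71.

71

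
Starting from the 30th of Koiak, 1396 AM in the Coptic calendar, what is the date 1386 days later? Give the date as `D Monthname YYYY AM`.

JDN of the 30th of Koiak, 1396 AM = 2334673.
2334673 + 1386 = 2336059.
JDN 2336059 in the Coptic calendar is 15 Paopi 1400 AM.

15 Paopi 1400 AM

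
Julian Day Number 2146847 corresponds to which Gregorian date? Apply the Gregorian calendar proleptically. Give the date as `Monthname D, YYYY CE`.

October 7, 1165 CE

Counting from JDN 2299161 = 15 Oct 1582 gives an offset of -152314 days.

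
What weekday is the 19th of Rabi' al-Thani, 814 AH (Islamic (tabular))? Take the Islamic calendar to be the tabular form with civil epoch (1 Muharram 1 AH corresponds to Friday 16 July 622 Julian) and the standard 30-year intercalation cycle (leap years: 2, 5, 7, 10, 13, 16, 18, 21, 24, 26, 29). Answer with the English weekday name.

Equivalently 19 August 1411 Gregorian, JDN 2236647.
JDN 2236647 mod 7 = 0, and JDN 0 was a Monday, so this is a Monday.

Monday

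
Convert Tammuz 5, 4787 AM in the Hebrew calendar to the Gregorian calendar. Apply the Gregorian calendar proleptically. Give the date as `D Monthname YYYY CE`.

Both dates share Julian Day Number 2096332; in the Gregorian calendar that is 18 June 1027 CE.

18 June 1027 CE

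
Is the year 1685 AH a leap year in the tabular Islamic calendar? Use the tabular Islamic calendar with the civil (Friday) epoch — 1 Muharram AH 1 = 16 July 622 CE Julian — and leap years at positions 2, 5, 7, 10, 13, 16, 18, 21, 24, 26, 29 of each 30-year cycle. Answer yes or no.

Year 1685 AH is year 5 of its 30-year cycle; leap positions are 2, 5, 7, 10, 13, 16, 18, 21, 24, 26, 29, so it is a leap year (355 days).

yes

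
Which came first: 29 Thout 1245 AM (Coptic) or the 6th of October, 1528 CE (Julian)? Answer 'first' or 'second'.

first

First date → JDN 2279429; second date → JDN 2279439.
JDN 2279429 < JDN 2279439, so the first date is earlier.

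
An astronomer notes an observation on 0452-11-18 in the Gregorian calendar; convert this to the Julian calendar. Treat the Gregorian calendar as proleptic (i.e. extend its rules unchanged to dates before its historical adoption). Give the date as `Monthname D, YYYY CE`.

November 17, 452 CE

For dates in this range the Gregorian date is 1 day ahead of the Julian.
18 November 452 Gregorian − 1 day → 17 November 452 Julian.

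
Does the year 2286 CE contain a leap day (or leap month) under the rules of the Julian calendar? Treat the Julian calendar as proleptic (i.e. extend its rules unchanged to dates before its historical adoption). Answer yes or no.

no

2286 mod 4 = 2, so it is a common year in the Julian calendar.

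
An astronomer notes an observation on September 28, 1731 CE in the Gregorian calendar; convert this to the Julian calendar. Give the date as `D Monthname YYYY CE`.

For dates in this range the Gregorian date is 11 days ahead of the Julian.
28 September 1731 Gregorian − 11 days → 17 September 1731 Julian.

17 September 1731 CE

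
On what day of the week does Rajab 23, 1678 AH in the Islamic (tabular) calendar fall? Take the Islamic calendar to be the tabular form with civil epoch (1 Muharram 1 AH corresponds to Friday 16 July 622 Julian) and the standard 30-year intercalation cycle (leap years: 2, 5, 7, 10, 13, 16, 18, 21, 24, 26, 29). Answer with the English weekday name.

Tuesday

Equivalently 26 February 2250 Gregorian, JDN 2542912.
Since JDN mod 7 = 1 (0 = Monday), the day is Tuesday.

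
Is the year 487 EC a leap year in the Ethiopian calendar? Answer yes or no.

487 mod 4 = 3; in the Ethiopian calendar a year is leap when year mod 4 = 3, so it is a leap year.

yes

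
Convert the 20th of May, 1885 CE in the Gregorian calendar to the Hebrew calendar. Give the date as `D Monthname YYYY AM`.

6 Sivan 5645 AM

Julian Day Number of the source date = 2409682.
Converting JDN 2409682 to the Hebrew calendar gives 6 Sivan 5645 AM.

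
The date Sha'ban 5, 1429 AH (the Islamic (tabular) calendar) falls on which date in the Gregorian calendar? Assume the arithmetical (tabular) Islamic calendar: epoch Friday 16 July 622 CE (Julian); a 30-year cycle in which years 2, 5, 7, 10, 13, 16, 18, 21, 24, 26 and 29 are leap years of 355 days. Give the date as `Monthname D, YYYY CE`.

August 8, 2008 CE

Both dates share Julian Day Number 2454687; in the Gregorian calendar that is 8 August 2008 CE.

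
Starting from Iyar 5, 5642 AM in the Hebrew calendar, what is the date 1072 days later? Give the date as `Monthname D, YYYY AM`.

Nisan 15, 5645 AM

Counting 1072 days forward from JDN 2408560 reaches JDN 2409632, which is Nisan 15, 5645 AM.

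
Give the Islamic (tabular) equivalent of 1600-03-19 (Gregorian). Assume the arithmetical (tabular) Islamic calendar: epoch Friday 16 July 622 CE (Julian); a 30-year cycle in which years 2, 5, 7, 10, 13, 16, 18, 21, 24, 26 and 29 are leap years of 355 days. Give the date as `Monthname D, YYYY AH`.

Ramadan 4, 1008 AH

Julian Day Number of the source date = 2305526.
Converting JDN 2305526 to the tabular Islamic calendar gives 4 Ramadan 1008 AH.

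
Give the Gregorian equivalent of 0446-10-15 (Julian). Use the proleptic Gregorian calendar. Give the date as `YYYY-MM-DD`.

0446-10-16

For dates in this range the Gregorian date is 1 day ahead of the Julian.
15 October 446 Julian + 1 day → 16 October 446 Gregorian.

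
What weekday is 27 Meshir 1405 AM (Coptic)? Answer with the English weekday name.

This is JDN 2338017 (3 March 1689 Gregorian).
2338017 ≡ 3 (mod 7); counting from Monday = 0 gives Thursday.

Thursday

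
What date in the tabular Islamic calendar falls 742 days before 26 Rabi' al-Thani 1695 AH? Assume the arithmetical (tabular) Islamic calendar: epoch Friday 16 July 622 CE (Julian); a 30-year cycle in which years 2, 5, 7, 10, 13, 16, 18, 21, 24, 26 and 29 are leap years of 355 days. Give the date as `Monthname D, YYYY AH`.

Counting 742 days back from JDN 2548851 reaches JDN 2548109, which is Rabi' al-Awwal 23, 1693 AH.

Rabi' al-Awwal 23, 1693 AH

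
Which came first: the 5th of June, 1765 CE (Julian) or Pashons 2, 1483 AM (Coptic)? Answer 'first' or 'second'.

first

First date → JDN 2365880; second date → JDN 2366571.
JDN 2365880 < JDN 2366571, so the first date is earlier.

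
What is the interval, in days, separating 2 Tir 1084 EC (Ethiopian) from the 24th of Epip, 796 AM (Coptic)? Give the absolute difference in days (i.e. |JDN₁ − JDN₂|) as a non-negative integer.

First date → JDN 2119908; second date → JDN 2115727.
The interval is |2119908 − 2115727| = 4181 days.

4181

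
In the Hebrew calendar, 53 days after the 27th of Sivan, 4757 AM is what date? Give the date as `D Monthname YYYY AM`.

21 Av 4757 AM

Counting 53 days forward from JDN 2085369 reaches JDN 2085422, which is 21 Av 4757 AM.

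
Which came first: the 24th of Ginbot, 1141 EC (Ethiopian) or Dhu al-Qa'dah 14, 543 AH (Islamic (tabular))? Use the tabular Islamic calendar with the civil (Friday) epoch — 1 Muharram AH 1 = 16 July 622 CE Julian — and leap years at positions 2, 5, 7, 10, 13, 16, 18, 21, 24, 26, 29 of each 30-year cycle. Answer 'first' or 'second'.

First date → JDN 2140869; second date → JDN 2140815.
JDN 2140815 < JDN 2140869, so the second date is earlier.

second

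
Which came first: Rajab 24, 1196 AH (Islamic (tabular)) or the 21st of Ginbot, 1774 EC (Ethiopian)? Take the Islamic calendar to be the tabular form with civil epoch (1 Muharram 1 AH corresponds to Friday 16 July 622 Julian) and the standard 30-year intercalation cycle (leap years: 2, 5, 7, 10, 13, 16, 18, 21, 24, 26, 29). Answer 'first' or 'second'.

second

First date → JDN 2372108; second date → JDN 2372069.
JDN 2372069 < JDN 2372108, so the second date is earlier.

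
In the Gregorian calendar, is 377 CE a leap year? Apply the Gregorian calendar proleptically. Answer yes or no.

no

377 is not divisible by 4, so it is a common year.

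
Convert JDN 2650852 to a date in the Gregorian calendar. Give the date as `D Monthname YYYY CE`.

JDN 2451545 is 1 Jan 2000; 2650852 is +199307 days from there.

7 September 2545 CE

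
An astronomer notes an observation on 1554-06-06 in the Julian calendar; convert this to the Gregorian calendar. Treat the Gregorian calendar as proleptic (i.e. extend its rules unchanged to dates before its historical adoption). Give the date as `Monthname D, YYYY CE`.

For dates in this range the Gregorian date is 10 days ahead of the Julian.
6 June 1554 Julian + 10 days → 16 June 1554 Gregorian.

June 16, 1554 CE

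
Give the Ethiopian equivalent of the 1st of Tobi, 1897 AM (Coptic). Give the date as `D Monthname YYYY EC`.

1 Tir 2173 EC

The source date corresponds to 10 January 2181 in the Gregorian calendar (JDN 2517664).
That day falls on 1 Tir 2173 EC in the Ethiopian calendar.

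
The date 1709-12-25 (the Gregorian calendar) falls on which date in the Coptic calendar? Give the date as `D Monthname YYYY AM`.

Julian Day Number of the source date = 2345618.
Converting JDN 2345618 to the Coptic calendar gives 18 Koiak 1426 AM.

18 Koiak 1426 AM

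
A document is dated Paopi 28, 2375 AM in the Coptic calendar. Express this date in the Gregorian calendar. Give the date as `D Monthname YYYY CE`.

Both dates share Julian Day Number 2692190; in the Gregorian calendar that is 12 November 2658 CE.

12 November 2658 CE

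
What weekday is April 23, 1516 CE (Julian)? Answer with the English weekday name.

Wednesday

Equivalently 3 May 1516 Gregorian, JDN 2274890.
Since JDN mod 7 = 2 (0 = Monday), the day is Wednesday.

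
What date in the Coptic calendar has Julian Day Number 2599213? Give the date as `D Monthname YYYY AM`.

JDN 2599213 is 20 April 2404 in the Gregorian calendar.
In the Coptic calendar that day is 9 Parmouti 2120 AM.

9 Parmouti 2120 AM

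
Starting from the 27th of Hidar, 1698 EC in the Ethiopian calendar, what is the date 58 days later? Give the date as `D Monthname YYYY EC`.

Counting 58 days forward from JDN 2344136 reaches JDN 2344194, which is 25 Tir 1698 EC.

25 Tir 1698 EC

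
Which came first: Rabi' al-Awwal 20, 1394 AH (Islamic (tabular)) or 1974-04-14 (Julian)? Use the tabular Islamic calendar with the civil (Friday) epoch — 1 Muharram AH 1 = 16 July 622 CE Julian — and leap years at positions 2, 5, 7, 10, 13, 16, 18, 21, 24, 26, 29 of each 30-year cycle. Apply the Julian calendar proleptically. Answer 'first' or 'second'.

The two dates have Julian Day Numbers 2442151 and 2442165 respectively.
Since 2442151 < 2442165, the first date comes first.

first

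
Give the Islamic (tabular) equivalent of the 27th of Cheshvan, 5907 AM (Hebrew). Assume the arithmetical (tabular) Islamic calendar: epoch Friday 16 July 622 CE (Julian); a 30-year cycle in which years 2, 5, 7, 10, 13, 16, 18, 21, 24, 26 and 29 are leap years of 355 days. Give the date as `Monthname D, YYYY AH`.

Muharram 26, 1572 AH

Julian Day Number of the source date = 2505175.
Converting JDN 2505175 to the tabular Islamic calendar gives 26 Muharram 1572 AH.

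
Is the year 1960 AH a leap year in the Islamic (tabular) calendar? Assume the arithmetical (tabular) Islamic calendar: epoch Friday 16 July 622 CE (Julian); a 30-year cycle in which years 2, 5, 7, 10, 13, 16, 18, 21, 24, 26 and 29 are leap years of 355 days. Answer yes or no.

yes

Year 1960 AH is year 10 of its 30-year cycle; leap positions are 2, 5, 7, 10, 13, 16, 18, 21, 24, 26, 29, so it is a leap year (355 days).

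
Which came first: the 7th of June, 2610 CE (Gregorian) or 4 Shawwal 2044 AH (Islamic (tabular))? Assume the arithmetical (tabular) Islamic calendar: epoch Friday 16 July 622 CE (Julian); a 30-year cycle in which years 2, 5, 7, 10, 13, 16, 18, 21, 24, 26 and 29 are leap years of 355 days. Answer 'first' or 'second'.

second

First date → JDN 2674500; second date → JDN 2672680.
JDN 2672680 < JDN 2674500, so the second date is earlier.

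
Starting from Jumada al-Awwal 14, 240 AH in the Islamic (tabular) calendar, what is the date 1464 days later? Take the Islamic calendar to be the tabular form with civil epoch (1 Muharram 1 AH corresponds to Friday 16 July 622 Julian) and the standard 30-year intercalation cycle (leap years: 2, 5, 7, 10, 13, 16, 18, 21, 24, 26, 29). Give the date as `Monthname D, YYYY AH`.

Counting 1464 days forward from JDN 2033265 reaches JDN 2034729, which is Rajab 2, 244 AH.

Rajab 2, 244 AH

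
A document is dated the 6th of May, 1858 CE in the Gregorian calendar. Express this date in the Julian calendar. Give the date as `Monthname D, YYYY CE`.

April 24, 1858 CE

The Julian–Gregorian offset here is 12 days (Julian trailing).
6 May 1858 Gregorian − 12 days → 24 April 1858 Julian.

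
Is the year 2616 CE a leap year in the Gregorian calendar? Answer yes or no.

yes

2616 is divisible by 4 and not by 100, so it is a leap year.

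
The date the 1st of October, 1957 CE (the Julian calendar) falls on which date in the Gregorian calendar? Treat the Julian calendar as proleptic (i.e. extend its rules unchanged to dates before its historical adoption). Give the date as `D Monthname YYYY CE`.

14 October 1957 CE

The Julian–Gregorian offset here is 13 days (Julian trailing).
1 October 1957 Julian + 13 days → 14 October 1957 Gregorian.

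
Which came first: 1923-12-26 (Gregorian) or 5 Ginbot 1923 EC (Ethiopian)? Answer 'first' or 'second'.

First date → JDN 2423780; second date → JDN 2426475.
JDN 2423780 < JDN 2426475, so the first date is earlier.

first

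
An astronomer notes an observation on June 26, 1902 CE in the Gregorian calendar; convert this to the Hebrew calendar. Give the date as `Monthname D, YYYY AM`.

Sivan 21, 5662 AM

Both dates share Julian Day Number 2415927; in the Hebrew calendar that is 21 Sivan 5662 AM.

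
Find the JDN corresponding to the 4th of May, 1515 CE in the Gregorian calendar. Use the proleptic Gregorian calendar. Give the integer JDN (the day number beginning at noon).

JDN 2451545 is 1 January 2000 CE (Gregorian); the target day is −177020 days from there, so JDN = 2274525.

2274525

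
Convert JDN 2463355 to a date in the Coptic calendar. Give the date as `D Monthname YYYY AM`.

The Gregorian equivalent of JDN 2463355 is 2 May 2032.
In the Coptic calendar that day is 24 Parmouti 1748 AM.

24 Parmouti 1748 AM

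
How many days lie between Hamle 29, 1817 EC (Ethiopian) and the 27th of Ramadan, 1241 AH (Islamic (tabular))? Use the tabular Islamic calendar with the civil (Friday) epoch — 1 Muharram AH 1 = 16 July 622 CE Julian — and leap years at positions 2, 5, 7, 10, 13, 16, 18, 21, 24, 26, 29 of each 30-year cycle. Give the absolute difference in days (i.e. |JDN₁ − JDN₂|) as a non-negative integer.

JDN of the first date = 2387843.
JDN of the second date = 2388117.
|2388117 − 2387843| = 274.

274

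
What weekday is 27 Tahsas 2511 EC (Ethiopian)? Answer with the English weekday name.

This is JDN 2641114 (9 January 2519 Gregorian).
Since JDN mod 7 = 0 (0 = Monday), the day is Monday.

Monday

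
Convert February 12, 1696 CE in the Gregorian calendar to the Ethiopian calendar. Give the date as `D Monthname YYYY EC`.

7 Yekatit 1688 EC

Both dates share Julian Day Number 2340554; in the Ethiopian calendar that is 7 Yekatit 1688 EC.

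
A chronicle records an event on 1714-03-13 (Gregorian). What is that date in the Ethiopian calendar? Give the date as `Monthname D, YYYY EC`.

Megabit 6, 1706 EC

Both dates share Julian Day Number 2347157; in the Ethiopian calendar that is 6 Megabit 1706 EC.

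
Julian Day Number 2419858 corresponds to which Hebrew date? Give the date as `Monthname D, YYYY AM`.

Adar II 22, 5673 AM

JDN 2419858 is 31 March 1913 in the Gregorian calendar.
In the Hebrew calendar that day is Adar II 22, 5673 AM.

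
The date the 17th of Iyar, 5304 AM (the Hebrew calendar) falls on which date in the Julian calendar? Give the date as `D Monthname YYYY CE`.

10 May 1544 CE

Julian Day Number of the source date = 2285134.
Converting JDN 2285134 to the Julian calendar gives 10 May 1544 CE.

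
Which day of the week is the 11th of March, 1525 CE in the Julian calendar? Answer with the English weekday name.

Saturday

This is JDN 2278134 (21 March 1525 Gregorian).
Since JDN mod 7 = 5 (0 = Monday), the day is Saturday.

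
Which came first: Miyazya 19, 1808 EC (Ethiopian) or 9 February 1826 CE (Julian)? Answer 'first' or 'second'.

First date → JDN 2384456; second date → JDN 2388044.
JDN 2384456 < JDN 2388044, so the first date is earlier.

first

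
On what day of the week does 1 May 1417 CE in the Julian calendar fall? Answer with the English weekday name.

Saturday

Equivalently 10 May 1417 Gregorian, JDN 2238738.
JDN 2238738 mod 7 = 5, and JDN 0 was a Monday, so this is a Saturday.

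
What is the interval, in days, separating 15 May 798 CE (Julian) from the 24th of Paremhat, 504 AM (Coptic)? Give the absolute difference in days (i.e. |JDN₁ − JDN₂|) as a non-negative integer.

JDN of the first date = 2012662.
JDN of the second date = 2008954.
|2008954 − 2012662| = 3708.

3708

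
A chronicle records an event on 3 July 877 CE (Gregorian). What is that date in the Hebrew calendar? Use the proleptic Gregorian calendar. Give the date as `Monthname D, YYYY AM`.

Julian Day Number of the source date = 2041562.
Converting JDN 2041562 to the Hebrew calendar gives 14 Tammuz 4637 AM.

Tammuz 14, 4637 AM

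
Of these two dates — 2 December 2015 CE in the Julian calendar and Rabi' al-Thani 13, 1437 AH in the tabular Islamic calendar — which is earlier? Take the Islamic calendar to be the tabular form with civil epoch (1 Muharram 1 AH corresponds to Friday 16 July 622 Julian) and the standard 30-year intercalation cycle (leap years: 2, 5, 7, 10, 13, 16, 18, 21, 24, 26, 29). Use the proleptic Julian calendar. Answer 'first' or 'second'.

first

Converting both to JDN: 2457372 vs 2457412; the smaller is the first.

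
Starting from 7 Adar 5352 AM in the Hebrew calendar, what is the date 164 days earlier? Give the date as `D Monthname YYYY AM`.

20 Elul 5351 AM

JDN of 7 Adar 5352 AM = 2302576.
2302576 − 164 = 2302412.
JDN 2302412 in the Hebrew calendar is 20 Elul 5351 AM.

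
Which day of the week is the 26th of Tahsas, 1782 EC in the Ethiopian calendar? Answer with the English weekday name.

Saturday

In the Gregorian calendar this is 2 January 1790 (JDN 2374846).
Since JDN mod 7 = 5 (0 = Monday), the day is Saturday.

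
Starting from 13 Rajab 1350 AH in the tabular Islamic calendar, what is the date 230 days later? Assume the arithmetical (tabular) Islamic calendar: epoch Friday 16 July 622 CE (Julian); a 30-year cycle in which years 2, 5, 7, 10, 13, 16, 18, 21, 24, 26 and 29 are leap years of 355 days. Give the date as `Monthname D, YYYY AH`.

Rabi' al-Awwal 7, 1351 AH

Counting 230 days forward from JDN 2426670 reaches JDN 2426900, which is Rabi' al-Awwal 7, 1351 AH.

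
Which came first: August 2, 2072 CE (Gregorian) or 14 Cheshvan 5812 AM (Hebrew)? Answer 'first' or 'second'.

First date → JDN 2478057; second date → JDN 2470465.
JDN 2470465 < JDN 2478057, so the second date is earlier.

second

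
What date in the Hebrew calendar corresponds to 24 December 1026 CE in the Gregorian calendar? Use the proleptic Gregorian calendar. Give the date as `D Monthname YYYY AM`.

Both dates share Julian Day Number 2096156; in the Hebrew calendar that is 6 Tevet 4787 AM.

6 Tevet 4787 AM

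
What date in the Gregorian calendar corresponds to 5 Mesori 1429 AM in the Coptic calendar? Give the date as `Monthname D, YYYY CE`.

Julian Day Number of the source date = 2346941.
Converting JDN 2346941 to the Gregorian calendar gives 9 August 1713 CE.

August 9, 1713 CE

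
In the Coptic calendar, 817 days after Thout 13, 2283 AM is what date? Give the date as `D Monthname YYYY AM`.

9 Koiak 2285 AM

The starting date is JDN 2658542; 2658542 + 817 = 2659359.
JDN 2659359 corresponds to 9 Koiak 2285 AM.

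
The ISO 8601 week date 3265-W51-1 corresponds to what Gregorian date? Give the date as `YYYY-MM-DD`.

ISO week 1 of 3265 is the week containing the first Thursday of 3265.
Week 51, day 1 (Monday) lands on 3265-12-14.

3265-12-14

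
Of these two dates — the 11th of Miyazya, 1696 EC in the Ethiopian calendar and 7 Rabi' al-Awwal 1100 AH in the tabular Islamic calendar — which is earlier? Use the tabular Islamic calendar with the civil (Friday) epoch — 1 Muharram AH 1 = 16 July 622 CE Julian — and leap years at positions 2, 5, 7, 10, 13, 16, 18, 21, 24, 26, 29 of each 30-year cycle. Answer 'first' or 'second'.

The two dates have Julian Day Numbers 2343540 and 2337954 respectively.
Since 2337954 < 2343540, the second date comes first.

second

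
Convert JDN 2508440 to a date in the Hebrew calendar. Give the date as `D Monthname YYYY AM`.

The Gregorian equivalent of JDN 2508440 is 10 October 2155.
In the Hebrew calendar that day is 14 Tishrei 5916 AM.

14 Tishrei 5916 AM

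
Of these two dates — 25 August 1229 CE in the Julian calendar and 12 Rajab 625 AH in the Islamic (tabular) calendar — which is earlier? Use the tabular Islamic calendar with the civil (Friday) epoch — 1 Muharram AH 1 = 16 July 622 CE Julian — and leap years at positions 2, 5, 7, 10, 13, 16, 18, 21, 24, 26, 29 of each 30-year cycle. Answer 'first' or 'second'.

The two dates have Julian Day Numbers 2170187 and 2169753 respectively.
Since 2169753 < 2170187, the second date comes first.

second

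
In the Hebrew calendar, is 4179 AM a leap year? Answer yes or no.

no

Hebrew year 4179 is year 18 of its 19-year Metonic cycle; leap years are at positions 3, 6, 8, 11, 14, 17, 19, so it is a common year (12 months).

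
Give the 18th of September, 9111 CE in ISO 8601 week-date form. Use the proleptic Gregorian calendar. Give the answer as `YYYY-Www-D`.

The weekday is Monday (ISO weekday 1).
That Monday belongs to ISO week 38 of ISO year 9111.

9111-W38-1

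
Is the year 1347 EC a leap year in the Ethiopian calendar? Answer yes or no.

1347 mod 4 = 3; in the Ethiopian calendar a year is leap when year mod 4 = 3, so it is a leap year.

yes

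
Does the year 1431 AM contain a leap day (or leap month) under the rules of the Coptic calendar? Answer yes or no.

1431 mod 4 = 3; in the Coptic calendar a year is leap when year mod 4 = 3, so it is a leap year.

yes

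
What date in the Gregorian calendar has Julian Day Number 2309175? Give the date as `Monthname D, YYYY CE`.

Counting from JDN 2299161 = 15 Oct 1582 gives an offset of 10014 days.

March 16, 1610 CE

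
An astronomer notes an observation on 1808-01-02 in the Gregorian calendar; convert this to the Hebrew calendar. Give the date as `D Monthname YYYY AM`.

2 Tevet 5568 AM

Both dates share Julian Day Number 2381419; in the Hebrew calendar that is 2 Tevet 5568 AM.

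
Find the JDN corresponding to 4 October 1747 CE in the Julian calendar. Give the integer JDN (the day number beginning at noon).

Equivalently 15 October 1747 (Gregorian).
JDN 2299161 is 15 October 1582 CE (Gregorian); the target day is +60265 days from there, so JDN = 2359426.

2359426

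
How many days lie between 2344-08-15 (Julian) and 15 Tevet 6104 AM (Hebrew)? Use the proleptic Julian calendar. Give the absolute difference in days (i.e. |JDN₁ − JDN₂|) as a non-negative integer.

JDN of the first date = 2577431.
JDN of the second date = 2577189.
|2577189 − 2577431| = 242.

242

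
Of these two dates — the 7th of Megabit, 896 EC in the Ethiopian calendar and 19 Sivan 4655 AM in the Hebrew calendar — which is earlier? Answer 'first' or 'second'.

second

The two dates have Julian Day Numbers 2051306 and 2048122 respectively.
Since 2048122 < 2051306, the second date comes first.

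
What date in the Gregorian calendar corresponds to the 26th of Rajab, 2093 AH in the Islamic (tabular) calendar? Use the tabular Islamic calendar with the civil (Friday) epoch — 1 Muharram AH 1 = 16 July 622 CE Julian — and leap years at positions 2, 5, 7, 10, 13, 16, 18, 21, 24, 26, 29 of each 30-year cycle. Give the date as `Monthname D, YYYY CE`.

October 21, 2652 CE

Both dates share Julian Day Number 2689977; in the Gregorian calendar that is 21 October 2652 CE.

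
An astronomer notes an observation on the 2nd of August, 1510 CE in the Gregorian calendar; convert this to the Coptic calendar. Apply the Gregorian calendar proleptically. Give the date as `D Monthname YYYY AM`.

Julian Day Number of the source date = 2272789.
Converting JDN 2272789 to the Coptic calendar gives 29 Epip 1226 AM.

29 Epip 1226 AM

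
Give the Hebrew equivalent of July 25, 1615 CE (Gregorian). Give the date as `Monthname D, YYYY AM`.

Both dates share Julian Day Number 2311132; in the Hebrew calendar that is 28 Tammuz 5375 AM.

Tammuz 28, 5375 AM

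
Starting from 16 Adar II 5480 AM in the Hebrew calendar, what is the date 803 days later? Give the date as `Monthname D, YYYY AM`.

Sivan 22, 5482 AM

JDN of 16 Adar II 5480 AM = 2349362.
2349362 + 803 = 2350165.
JDN 2350165 in the Hebrew calendar is Sivan 22, 5482 AM.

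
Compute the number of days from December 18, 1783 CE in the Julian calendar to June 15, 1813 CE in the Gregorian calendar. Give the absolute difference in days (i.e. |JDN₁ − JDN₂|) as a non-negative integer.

10760

First date → JDN 2372650; second date → JDN 2383410.
The interval is |2372650 − 2383410| = 10760 days.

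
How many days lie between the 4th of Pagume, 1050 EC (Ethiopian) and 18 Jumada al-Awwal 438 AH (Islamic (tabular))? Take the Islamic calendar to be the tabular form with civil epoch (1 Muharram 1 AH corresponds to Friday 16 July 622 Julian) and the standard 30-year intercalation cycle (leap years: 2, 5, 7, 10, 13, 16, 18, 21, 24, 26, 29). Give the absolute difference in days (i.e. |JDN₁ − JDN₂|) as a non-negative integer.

First date → JDN 2107731; second date → JDN 2103433.
The interval is |2107731 − 2103433| = 4298 days.

4298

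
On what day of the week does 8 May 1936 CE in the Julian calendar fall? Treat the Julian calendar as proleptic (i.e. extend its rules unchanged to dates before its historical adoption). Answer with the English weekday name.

In the Gregorian calendar this is 21 May 1936 (JDN 2428310).
JDN 2428310 mod 7 = 3, and JDN 0 was a Monday, so this is a Thursday.

Thursday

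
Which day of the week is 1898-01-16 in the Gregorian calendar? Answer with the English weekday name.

Sunday

JDN 2414306 mod 7 = 6, and JDN 0 was a Monday, so this is a Sunday.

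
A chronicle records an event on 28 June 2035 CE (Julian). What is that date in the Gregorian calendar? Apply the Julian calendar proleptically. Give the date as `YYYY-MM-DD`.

2035-07-11

For dates in this range the Gregorian date is 13 days ahead of the Julian.
28 June 2035 Julian + 13 days → 11 July 2035 Gregorian.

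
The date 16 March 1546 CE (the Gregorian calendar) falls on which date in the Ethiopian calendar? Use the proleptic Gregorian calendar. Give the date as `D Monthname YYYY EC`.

Both dates share Julian Day Number 2285799; in the Ethiopian calendar that is 10 Megabit 1538 EC.

10 Megabit 1538 EC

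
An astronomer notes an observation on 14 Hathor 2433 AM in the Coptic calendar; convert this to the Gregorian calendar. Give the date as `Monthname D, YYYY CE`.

Both dates share Julian Day Number 2713391; in the Gregorian calendar that is 29 November 2716 CE.

November 29, 2716 CE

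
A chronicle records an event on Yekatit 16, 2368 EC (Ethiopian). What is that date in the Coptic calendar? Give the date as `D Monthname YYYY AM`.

16 Meshir 2092 AM

The source date corresponds to 27 February 2376 in the Gregorian calendar (JDN 2588933).
That day falls on 16 Meshir 2092 AM in the Coptic calendar.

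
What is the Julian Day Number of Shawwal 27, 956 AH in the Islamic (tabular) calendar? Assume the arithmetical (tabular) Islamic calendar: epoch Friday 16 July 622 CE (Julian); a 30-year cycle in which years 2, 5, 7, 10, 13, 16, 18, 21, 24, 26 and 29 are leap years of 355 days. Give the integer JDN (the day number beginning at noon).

In the proleptic Gregorian calendar the same day is 28 November 1549.
JDN 2400001 is 17 November 1858 CE (Gregorian), MJD 0; the target day is −112849 days from there, so JDN = 2287152.

2287152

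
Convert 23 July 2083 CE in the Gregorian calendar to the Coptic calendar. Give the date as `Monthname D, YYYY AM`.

Julian Day Number of the source date = 2482064.
Converting JDN 2482064 to the Coptic calendar gives 16 Epip 1799 AM.

Epip 16, 1799 AM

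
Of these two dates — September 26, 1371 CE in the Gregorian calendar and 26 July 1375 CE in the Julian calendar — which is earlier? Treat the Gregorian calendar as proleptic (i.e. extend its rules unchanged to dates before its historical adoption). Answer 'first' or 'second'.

First date → JDN 2222076; second date → JDN 2223483.
JDN 2222076 < JDN 2223483, so the first date is earlier.

first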